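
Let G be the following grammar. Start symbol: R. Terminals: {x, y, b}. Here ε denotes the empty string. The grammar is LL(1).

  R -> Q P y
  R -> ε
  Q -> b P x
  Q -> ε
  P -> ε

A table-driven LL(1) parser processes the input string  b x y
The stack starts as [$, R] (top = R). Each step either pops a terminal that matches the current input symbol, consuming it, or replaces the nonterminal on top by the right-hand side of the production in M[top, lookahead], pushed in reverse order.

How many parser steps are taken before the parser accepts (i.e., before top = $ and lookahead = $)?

step 1: stack=$ R  input=b x y $  — expand R -> Q P y
step 2: stack=$ y P Q  input=b x y $  — expand Q -> b P x
step 3: stack=$ y P x P b  input=b x y $  — match b
step 4: stack=$ y P x P  input=x y $  — expand P -> ε
step 5: stack=$ y P x  input=x y $  — match x
step 6: stack=$ y P  input=y $  — expand P -> ε
step 7: stack=$ y  input=y $  — match y
Accept reached after 7 steps.

7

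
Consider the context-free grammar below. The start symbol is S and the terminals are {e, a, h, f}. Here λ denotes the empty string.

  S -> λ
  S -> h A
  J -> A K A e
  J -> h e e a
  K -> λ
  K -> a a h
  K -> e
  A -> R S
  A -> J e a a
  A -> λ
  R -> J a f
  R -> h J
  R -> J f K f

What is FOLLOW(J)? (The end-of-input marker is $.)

FIRST(S): from S->λ we get {λ}; from S->h A we get {h}. So FIRST(S) = {λ, h}.
FIRST(K): from K->λ we get {λ}; from K->a a h we get {a}; from K->e we get {e}. So FIRST(K) = {λ, a, e}.
FIRST(J): from J->A K A e we get {a, e, h}; from J->h e e a we get {h}. So FIRST(J) = {a, e, h}.
FIRST(R): from R->J a f we get {a, e, h}; from R->h J we get {h}; from R->J f K f we get {a, e, h}. So FIRST(R) = {a, e, h}.
FIRST(A): from A->R S we get {a, e, h}; from A->J e a a we get {a, e, h}; from A->λ we get {λ}. So FIRST(A) = {λ, a, e, h}.
FOLLOW(S) includes $ since S is the start symbol.
FOLLOW(K): in J->A K A e, K is followed by A e with FIRST {a, e, h}; in R->J f K f, K is followed by f with FIRST {f}. Thus FOLLOW(K) = {a, e, f, h}.
FOLLOW(S): in A->R S, the suffix after S is empty, so FOLLOW(S) ⊇ FOLLOW(A) = {$, a, e, h}. Thus FOLLOW(S) = {$, a, e, h}.
FOLLOW(A): in S->h A, the suffix after A is empty, so FOLLOW(A) ⊇ FOLLOW(S) = {$, a, e, h}; in J->A K A e (occurrence 1), A is followed by K A e with FIRST {a, e, h}; in J->A K A e (occurrence 2), A is followed by e with FIRST {e}. Thus FOLLOW(A) = {$, a, e, h}.
FOLLOW(R): in A->R S, R is followed by S with FIRST {λ, h}; in A->R S, the suffix after R is nullable, so FOLLOW(R) ⊇ FOLLOW(A) = {$, a, e, h}. Thus FOLLOW(R) = {$, a, e, h}.
FOLLOW(J): in A->J e a a, J is followed by e a a with FIRST {e}; in R->J a f, J is followed by a f with FIRST {a}; in R->h J, the suffix after J is empty, so FOLLOW(J) ⊇ FOLLOW(R) = {$, a, e, h}; in R->J f K f, J is followed by f K f with FIRST {f}. Thus FOLLOW(J) = {$, a, e, f, h}.

{$, a, e, f, h}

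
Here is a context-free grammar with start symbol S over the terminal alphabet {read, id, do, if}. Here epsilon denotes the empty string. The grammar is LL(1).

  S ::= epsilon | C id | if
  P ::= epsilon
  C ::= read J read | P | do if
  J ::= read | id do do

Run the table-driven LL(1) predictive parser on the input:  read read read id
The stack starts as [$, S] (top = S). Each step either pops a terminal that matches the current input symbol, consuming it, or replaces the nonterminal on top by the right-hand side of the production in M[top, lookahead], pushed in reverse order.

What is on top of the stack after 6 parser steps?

step 1: stack=$ S  input=read read read id $  — expand S ::= C id
step 2: stack=$ id C  input=read read read id $  — expand C ::= read J read
step 3: stack=$ id read J read  input=read read read id $  — match read
step 4: stack=$ id read J  input=read read id $  — expand J ::= read
step 5: stack=$ id read read  input=read read id $  — match read
step 6: stack=$ id read  input=read id $  — match read
Stack after step 6: $ id (top = id).

id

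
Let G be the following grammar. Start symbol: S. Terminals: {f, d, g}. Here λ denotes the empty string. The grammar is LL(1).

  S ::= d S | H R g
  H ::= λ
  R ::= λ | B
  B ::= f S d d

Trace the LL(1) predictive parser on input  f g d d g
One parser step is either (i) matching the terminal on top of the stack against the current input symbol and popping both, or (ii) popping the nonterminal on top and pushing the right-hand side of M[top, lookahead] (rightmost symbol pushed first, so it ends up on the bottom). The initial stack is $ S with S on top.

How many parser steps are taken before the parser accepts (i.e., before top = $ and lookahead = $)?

      Stack          Input        Action
   1  $ S            f g d d g $  expand S ::= H R g
   2  $ g R H        f g d d g $  expand H ::= λ
   3  $ g R          f g d d g $  expand R ::= B
   4  $ g B          f g d d g $  expand B ::= f S d d
   5  $ g d d S f    f g d d g $  match f
   6  $ g d d S      g d d g $    expand S ::= H R g
   7  $ g d d g R H  g d d g $    expand H ::= λ
   8  $ g d d g R    g d d g $    expand R ::= λ
   9  $ g d d g      g d d g $    match g
  10  $ g d d        d d g $      match d
  11  $ g d          d g $        match d
  12  $ g            g $          match g
Accept reached after 12 steps.

12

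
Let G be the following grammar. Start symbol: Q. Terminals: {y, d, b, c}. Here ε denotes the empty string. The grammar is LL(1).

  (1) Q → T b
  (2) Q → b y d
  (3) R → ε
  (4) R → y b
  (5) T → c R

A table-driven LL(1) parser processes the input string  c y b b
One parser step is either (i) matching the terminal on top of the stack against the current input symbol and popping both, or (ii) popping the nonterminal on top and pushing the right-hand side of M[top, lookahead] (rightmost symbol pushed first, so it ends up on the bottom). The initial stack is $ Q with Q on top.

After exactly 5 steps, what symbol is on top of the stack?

b

     Stack    Input      Action
  1  $ Q      c y b b $  expand Q → T b
  2  $ b T    c y b b $  expand T → c R
  3  $ b R c  c y b b $  match c
  4  $ b R    y b b $    expand R → y b
  5  $ b b y  y b b $    match y
Stack after step 5: $ b b (top = b).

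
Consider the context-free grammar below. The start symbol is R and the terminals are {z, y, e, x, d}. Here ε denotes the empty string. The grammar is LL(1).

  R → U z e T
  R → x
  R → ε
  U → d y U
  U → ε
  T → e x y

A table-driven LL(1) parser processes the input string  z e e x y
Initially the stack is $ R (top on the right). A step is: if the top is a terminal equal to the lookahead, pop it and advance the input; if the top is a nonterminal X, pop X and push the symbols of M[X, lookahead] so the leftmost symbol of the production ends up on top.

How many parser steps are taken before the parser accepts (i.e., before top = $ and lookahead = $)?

8

step 1: stack=$ R  input=z e e x y $  — expand R → U z e T
step 2: stack=$ T e z U  input=z e e x y $  — expand U → ε
step 3: stack=$ T e z  input=z e e x y $  — match z
step 4: stack=$ T e  input=e e x y $  — match e
step 5: stack=$ T  input=e x y $  — expand T → e x y
step 6: stack=$ y x e  input=e x y $  — match e
step 7: stack=$ y x  input=x y $  — match x
step 8: stack=$ y  input=y $  — match y
Accept reached after 8 steps.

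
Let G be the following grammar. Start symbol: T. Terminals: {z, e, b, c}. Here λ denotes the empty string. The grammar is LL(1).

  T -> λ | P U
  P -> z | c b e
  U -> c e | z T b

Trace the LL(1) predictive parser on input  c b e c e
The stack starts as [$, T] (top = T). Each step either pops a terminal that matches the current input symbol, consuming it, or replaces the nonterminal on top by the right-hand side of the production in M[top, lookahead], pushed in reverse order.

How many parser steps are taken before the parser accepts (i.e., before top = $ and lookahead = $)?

8

     Stack      Input        Action
  1  $ T        c b e c e $  expand T -> P U
  2  $ U P      c b e c e $  expand P -> c b e
  3  $ U e b c  c b e c e $  match c
  4  $ U e b    b e c e $    match b
  5  $ U e      e c e $      match e
  6  $ U        c e $        expand U -> c e
  7  $ e c      c e $        match c
  8  $ e        e $          match e
Accept reached after 8 steps.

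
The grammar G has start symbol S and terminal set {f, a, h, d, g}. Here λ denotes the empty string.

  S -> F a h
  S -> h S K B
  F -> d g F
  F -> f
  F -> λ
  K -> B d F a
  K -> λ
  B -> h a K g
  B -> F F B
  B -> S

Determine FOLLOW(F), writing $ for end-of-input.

{a, d, f, h}

FIRST(F): from F->d g F we get {d}; from F->f we get {f}; from F->λ we get {λ}. So FIRST(F) = {λ, d, f}.
FIRST(S): from S->F a h we get {a, d, f}; from S->h S K B we get {h}. So FIRST(S) = {a, d, f, h}.
FIRST(B): from B->h a K g we get {h}; from B->F F B we get {a, d, f, h}; from B->S we get {a, d, f, h}. So FIRST(B) = {a, d, f, h}.
FIRST(K): from K->B d F a we get {a, d, f, h}; from K->λ we get {λ}. So FIRST(K) = {λ, a, d, f, h}.
FOLLOW(S) includes $ since S is the start symbol.
FOLLOW(F): in S->F a h, F is followed by a h with FIRST {a}; in F->d g F, the suffix after F is empty (adds nothing new); in K->B d F a, F is followed by a with FIRST {a}; in B->F F B (occurrence 1), F is followed by F B with FIRST {a, d, f, h}; in B->F F B (occurrence 2), F is followed by B with FIRST {a, d, f, h}. Thus FOLLOW(F) = {a, d, f, h}.
FOLLOW(K): in S->h S K B, K is followed by B with FIRST {a, d, f, h}; in B->h a K g, K is followed by g with FIRST {g}. Thus FOLLOW(K) = {a, d, f, g, h}.
FOLLOW(S): in S->h S K B, S is followed by K B with FIRST {a, d, f, h}; in B->S, the suffix after S is empty, so FOLLOW(S) ⊇ FOLLOW(B) = {$, a, d, f, h}. Thus FOLLOW(S) = {$, a, d, f, h}.
FOLLOW(B): in S->h S K B, the suffix after B is empty, so FOLLOW(B) ⊇ FOLLOW(S) = {$, a, d, f, h}; in K->B d F a, B is followed by d F a with FIRST {d}; in B->F F B, the suffix after B is empty (adds nothing new). Thus FOLLOW(B) = {$, a, d, f, h}.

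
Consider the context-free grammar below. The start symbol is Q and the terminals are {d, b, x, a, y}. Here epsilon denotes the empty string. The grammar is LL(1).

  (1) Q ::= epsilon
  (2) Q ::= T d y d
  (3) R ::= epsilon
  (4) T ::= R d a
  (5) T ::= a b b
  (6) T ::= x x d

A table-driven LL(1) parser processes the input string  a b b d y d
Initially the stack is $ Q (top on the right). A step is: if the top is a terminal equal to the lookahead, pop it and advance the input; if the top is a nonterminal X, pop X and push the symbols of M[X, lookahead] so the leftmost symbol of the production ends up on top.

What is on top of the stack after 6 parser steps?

step 1: stack=$ Q  input=a b b d y d $  — expand Q ::= T d y d
step 2: stack=$ d y d T  input=a b b d y d $  — expand T ::= a b b
step 3: stack=$ d y d b b a  input=a b b d y d $  — match a
step 4: stack=$ d y d b b  input=b b d y d $  — match b
step 5: stack=$ d y d b  input=b d y d $  — match b
step 6: stack=$ d y d  input=d y d $  — match d
Stack after step 6: $ d y (top = y).

y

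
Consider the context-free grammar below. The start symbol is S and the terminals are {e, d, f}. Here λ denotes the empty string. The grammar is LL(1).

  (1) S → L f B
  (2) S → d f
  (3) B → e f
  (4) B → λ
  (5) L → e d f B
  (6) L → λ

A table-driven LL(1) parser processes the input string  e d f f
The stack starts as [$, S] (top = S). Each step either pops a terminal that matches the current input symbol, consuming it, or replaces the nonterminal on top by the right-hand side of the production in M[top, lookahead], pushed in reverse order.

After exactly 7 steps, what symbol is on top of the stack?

B

     Stack          Input      Action
  1  $ S            e d f f $  expand S → L f B
  2  $ B f L        e d f f $  expand L → e d f B
  3  $ B f B f d e  e d f f $  match e
  4  $ B f B f d    d f f $    match d
  5  $ B f B f      f f $      match f
  6  $ B f B        f $        expand B → λ
  7  $ B f          f $        match f
Stack after step 7: $ B (top = B).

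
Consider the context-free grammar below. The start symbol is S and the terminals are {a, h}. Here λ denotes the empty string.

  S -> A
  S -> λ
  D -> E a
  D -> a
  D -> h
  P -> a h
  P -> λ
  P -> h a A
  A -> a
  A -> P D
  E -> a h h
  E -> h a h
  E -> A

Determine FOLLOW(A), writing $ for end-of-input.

{$, a, h}

FIRST(P) = {λ, a, h}
FIRST(S) = {λ, a, h}  (via A)
FIRST(D) = {a, h}  (via E a)
FIRST(A) = {a, h}  (via P D)
FIRST(E) = {a, h}  (via A)
FOLLOW(S) includes $ since S is the start symbol.
FOLLOW(S): S appears on no right-hand side. Thus FOLLOW(S) = {$}.
FOLLOW(P): in A->P D, P is followed by D with FIRST {a, h}. Thus FOLLOW(P) = {a, h}.
FOLLOW(E): in D->E a, E is followed by a with FIRST {a}. Thus FOLLOW(E) = {a}.
FOLLOW(A): in S->A, the suffix after A is empty, so FOLLOW(A) ⊇ FOLLOW(S) = {$}; in P->h a A, the suffix after A is empty, so FOLLOW(A) ⊇ FOLLOW(P) = {a, h}; in E->A, the suffix after A is empty, so FOLLOW(A) ⊇ FOLLOW(E) = {a}. Thus FOLLOW(A) = {$, a, h}.
FOLLOW(D): in A->P D, the suffix after D is empty, so FOLLOW(D) ⊇ FOLLOW(A) = {$, a, h}. Thus FOLLOW(D) = {$, a, h}.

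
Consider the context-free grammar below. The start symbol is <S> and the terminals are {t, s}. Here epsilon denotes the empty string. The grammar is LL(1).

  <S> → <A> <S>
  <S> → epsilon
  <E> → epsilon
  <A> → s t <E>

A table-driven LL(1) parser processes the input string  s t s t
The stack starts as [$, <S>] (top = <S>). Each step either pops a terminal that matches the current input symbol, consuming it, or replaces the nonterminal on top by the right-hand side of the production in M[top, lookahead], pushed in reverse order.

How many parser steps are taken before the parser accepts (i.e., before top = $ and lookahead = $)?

11

      Stack          Input      Action
   1  $ <S>          s t s t $  expand <S> → <A> <S>
   2  $ <S> <A>      s t s t $  expand <A> → s t <E>
   3  $ <S> <E> t s  s t s t $  match s
   4  $ <S> <E> t    t s t $    match t
   5  $ <S> <E>      s t $      expand <E> → epsilon
   6  $ <S>          s t $      expand <S> → <A> <S>
   7  $ <S> <A>      s t $      expand <A> → s t <E>
   8  $ <S> <E> t s  s t $      match s
   9  $ <S> <E> t    t $        match t
  10  $ <S> <E>      $          expand <E> → epsilon
  11  $ <S>          $          expand <S> → epsilon
Accept reached after 11 steps.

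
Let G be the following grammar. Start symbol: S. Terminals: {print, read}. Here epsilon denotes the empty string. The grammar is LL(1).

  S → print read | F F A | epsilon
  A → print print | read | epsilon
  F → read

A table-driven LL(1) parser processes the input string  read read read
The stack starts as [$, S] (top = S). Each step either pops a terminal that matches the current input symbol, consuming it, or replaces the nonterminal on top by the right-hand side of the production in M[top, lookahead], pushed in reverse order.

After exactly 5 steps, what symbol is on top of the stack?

     Stack       Input             Action
  1  $ S         read read read $  expand S → F F A
  2  $ A F F     read read read $  expand F → read
  3  $ A F read  read read read $  match read
  4  $ A F       read read $       expand F → read
  5  $ A read    read read $       match read
Stack after step 5: $ A (top = A).

A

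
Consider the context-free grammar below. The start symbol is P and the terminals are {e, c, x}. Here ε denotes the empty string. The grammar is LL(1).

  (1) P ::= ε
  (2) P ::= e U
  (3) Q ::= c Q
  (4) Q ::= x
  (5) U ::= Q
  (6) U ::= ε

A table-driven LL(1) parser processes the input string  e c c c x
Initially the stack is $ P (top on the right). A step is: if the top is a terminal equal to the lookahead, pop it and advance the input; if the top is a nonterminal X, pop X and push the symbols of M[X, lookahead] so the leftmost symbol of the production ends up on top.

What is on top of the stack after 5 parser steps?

Q

     Stack  Input        Action
  1  $ P    e c c c x $  expand P ::= e U
  2  $ U e  e c c c x $  match e
  3  $ U    c c c x $    expand U ::= Q
  4  $ Q    c c c x $    expand Q ::= c Q
  5  $ Q c  c c c x $    match c
Stack after step 5: $ Q (top = Q).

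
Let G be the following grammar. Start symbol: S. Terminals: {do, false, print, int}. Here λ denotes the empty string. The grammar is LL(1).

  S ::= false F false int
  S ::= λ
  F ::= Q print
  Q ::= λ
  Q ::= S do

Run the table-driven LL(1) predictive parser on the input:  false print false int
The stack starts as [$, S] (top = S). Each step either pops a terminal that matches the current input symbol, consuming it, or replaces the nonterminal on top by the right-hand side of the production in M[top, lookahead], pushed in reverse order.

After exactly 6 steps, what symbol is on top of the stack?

int

step 1: stack=$ S  input=false print false int $  — expand S ::= false F false int
step 2: stack=$ int false F false  input=false print false int $  — match false
step 3: stack=$ int false F  input=print false int $  — expand F ::= Q print
step 4: stack=$ int false print Q  input=print false int $  — expand Q ::= λ
step 5: stack=$ int false print  input=print false int $  — match print
step 6: stack=$ int false  input=false int $  — match false
Stack after step 6: $ int (top = int).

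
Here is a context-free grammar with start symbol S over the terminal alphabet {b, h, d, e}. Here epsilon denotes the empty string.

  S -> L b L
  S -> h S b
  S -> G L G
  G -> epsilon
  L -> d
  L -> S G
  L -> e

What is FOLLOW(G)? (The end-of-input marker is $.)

{$, b, d, e, h}

FIRST(G): from G->epsilon we get {epsilon}. So FIRST(G) = {epsilon}.
FIRST(S): from S->L b L we get {d, e, h}; from S->h S b we get {h}; from S->G L G we get {d, e, h}. So FIRST(S) = {d, e, h}.
FIRST(L): from L->d we get {d}; from L->S G we get {d, e, h}; from L->e we get {e}. So FIRST(L) = {d, e, h}.
FOLLOW(S) includes $ since S is the start symbol.
FOLLOW(S): in S->h S b, S is followed by b with FIRST {b}; in L->S G, S is followed by G with FIRST {epsilon}; in L->S G, the suffix after S is nullable, so FOLLOW(S) ⊇ FOLLOW(L) = {$, b}. Thus FOLLOW(S) = {$, b}.
FOLLOW(L): in S->L b L (occurrence 1), L is followed by b L with FIRST {b}; in S->L b L (occurrence 2), the suffix after L is empty, so FOLLOW(L) ⊇ FOLLOW(S) = {$, b}; in S->G L G, L is followed by G with FIRST {epsilon}; in S->G L G, the suffix after L is nullable, so FOLLOW(L) ⊇ FOLLOW(S) = {$, b}. Thus FOLLOW(L) = {$, b}.
FOLLOW(G): in S->G L G (occurrence 1), G is followed by L G with FIRST {d, e, h}; in S->G L G (occurrence 2), the suffix after G is empty, so FOLLOW(G) ⊇ FOLLOW(S) = {$, b}; in L->S G, the suffix after G is empty, so FOLLOW(G) ⊇ FOLLOW(L) = {$, b}. Thus FOLLOW(G) = {$, b, d, e, h}.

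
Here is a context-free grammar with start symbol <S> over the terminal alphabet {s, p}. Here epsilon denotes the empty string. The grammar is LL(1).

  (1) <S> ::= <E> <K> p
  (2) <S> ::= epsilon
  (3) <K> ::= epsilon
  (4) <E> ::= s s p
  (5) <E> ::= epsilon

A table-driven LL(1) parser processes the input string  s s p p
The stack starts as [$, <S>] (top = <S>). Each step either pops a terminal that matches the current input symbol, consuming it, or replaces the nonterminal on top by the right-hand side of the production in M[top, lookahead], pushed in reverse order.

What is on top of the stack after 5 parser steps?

     Stack          Input      Action
  1  $ <S>          s s p p $  expand <S> ::= <E> <K> p
  2  $ p <K> <E>    s s p p $  expand <E> ::= s s p
  3  $ p <K> p s s  s s p p $  match s
  4  $ p <K> p s    s p p $    match s
  5  $ p <K> p      p p $      match p
Stack after step 5: $ p <K> (top = <K>).

<K>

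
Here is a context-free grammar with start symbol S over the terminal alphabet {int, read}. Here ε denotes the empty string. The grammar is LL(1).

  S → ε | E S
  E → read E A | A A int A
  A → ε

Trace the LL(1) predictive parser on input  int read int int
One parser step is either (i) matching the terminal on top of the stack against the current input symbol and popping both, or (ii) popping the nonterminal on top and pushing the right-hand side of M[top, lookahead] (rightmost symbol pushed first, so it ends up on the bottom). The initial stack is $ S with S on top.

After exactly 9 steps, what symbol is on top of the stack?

     Stack          Input               Action
  1  $ S            int read int int $  expand S → E S
  2  $ S E          int read int int $  expand E → A A int A
  3  $ S A int A A  int read int int $  expand A → ε
  4  $ S A int A    int read int int $  expand A → ε
  5  $ S A int      int read int int $  match int
  6  $ S A          read int int $      expand A → ε
  7  $ S            read int int $      expand S → E S
  8  $ S E          read int int $      expand E → read E A
  9  $ S A E read   read int int $      match read
Stack after step 9: $ S A E (top = E).

E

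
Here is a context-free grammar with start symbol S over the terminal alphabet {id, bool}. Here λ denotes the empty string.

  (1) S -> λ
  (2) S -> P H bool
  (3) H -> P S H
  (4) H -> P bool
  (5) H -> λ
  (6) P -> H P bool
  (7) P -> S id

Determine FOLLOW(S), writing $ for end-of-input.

{$, bool, id}

FIRST(S) = {λ, id}  (via P H bool)
FIRST(H) = {λ, id}  (via P S H, P bool)
FIRST(P) = {id}  (via H P bool, S id)
FOLLOW(S) includes $ since S is the start symbol.
FOLLOW(H): in S->P H bool, H is followed by bool with FIRST {bool}; in H->P S H, the suffix after H is empty (adds nothing new); in P->H P bool, H is followed by P bool with FIRST {id}. Thus FOLLOW(H) = {bool, id}.
FOLLOW(S): in H->P S H, S is followed by H with FIRST {λ, id}; in H->P S H, the suffix after S is nullable, so FOLLOW(S) ⊇ FOLLOW(H) = {bool, id}; in P->S id, S is followed by id with FIRST {id}. Thus FOLLOW(S) = {$, bool, id}.
FOLLOW(P): in S->P H bool, P is followed by H bool with FIRST {bool, id}; in H->P S H, P is followed by S H with FIRST {λ, id}; in H->P S H, the suffix after P is nullable, so FOLLOW(P) ⊇ FOLLOW(H) = {bool, id}; in H->P bool, P is followed by bool with FIRST {bool}; in P->H P bool, P is followed by bool with FIRST {bool}. Thus FOLLOW(P) = {bool, id}.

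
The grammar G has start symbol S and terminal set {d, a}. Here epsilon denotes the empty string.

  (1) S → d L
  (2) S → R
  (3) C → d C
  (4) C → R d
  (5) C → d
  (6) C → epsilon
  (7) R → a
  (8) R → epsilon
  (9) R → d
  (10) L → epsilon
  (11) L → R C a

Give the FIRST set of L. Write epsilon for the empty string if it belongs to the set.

{epsilon, a, d}

FIRST(R) = {epsilon, a, d}
FIRST(S) = {epsilon, a, d}  (via R)
FIRST(C) = {epsilon, a, d}  (via R d)
FIRST(L) = {epsilon, a, d}  (via R C a)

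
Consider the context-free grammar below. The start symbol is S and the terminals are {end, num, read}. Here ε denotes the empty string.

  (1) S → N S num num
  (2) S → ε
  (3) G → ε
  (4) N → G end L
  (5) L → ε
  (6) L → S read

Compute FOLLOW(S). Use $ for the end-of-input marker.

FIRST(G): from G→ε we get {ε}. So FIRST(G) = {ε}.
FIRST(N): from N→G end L we get {end}. So FIRST(N) = {end}.
FIRST(S): from S→N S num num we get {end}; from S→ε we get {ε}. So FIRST(S) = {ε, end}.
FIRST(L): from L→ε we get {ε}; from L→S read we get {end, read}. So FIRST(L) = {ε, end, read}.
FOLLOW(S) includes $ since S is the start symbol.
FOLLOW(S): in S→N S num num, S is followed by num num with FIRST {num}; in L→S read, S is followed by read with FIRST {read}. Thus FOLLOW(S) = {$, num, read}.
FOLLOW(G): in N→G end L, G is followed by end L with FIRST {end}. Thus FOLLOW(G) = {end}.
FOLLOW(N): in S→N S num num, N is followed by S num num with FIRST {end, num}. Thus FOLLOW(N) = {end, num}.
FOLLOW(L): in N→G end L, the suffix after L is empty, so FOLLOW(L) ⊇ FOLLOW(N) = {end, num}. Thus FOLLOW(L) = {end, num}.

{$, num, read}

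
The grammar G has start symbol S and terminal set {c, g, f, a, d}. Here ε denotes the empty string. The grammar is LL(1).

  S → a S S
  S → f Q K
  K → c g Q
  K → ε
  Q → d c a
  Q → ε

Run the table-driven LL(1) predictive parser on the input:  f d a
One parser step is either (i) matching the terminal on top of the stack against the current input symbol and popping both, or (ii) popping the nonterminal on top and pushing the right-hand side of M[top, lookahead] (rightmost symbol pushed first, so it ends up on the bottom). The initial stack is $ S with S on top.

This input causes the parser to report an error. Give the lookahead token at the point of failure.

a

     Stack      Input    Action
  1  $ S        f d a $  expand S → f Q K
  2  $ K Q f    f d a $  match f
  3  $ K Q      d a $    expand Q → d c a
  4  $ K a c d  d a $    match d
  5  $ K a c    a $      error: top is terminal c but lookahead is a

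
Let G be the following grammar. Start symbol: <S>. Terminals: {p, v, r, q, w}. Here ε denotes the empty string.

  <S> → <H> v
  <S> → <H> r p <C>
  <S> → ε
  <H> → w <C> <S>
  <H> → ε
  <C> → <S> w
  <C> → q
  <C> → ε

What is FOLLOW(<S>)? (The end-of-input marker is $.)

{$, r, v, w}

FIRST(<H>) = {ε, w}
FIRST(<S>) = {ε, r, v, w}  (via <H> v, <H> r p <C>)
FIRST(<C>) = {ε, q, r, v, w}  (via <S> w)
FOLLOW(<S>) includes $ since <S> is the start symbol.
FOLLOW(<H>): in <S>→<H> v, <H> is followed by v with FIRST {v}; in <S>→<H> r p <C>, <H> is followed by r p <C> with FIRST {r}. Thus FOLLOW(<H>) = {r, v}.
FOLLOW(<S>): in <H>→w <C> <S>, the suffix after <S> is empty, so FOLLOW(<S>) ⊇ FOLLOW(<H>) = {r, v}; in <C>→<S> w, <S> is followed by w with FIRST {w}. Thus FOLLOW(<S>) = {$, r, v, w}.
FOLLOW(<C>): in <S>→<H> r p <C>, the suffix after <C> is empty, so FOLLOW(<C>) ⊇ FOLLOW(<S>) = {$, r, v, w}; in <H>→w <C> <S>, <C> is followed by <S> with FIRST {ε, r, v, w}; in <H>→w <C> <S>, the suffix after <C> is nullable, so FOLLOW(<C>) ⊇ FOLLOW(<H>) = {r, v}. Thus FOLLOW(<C>) = {$, r, v, w}.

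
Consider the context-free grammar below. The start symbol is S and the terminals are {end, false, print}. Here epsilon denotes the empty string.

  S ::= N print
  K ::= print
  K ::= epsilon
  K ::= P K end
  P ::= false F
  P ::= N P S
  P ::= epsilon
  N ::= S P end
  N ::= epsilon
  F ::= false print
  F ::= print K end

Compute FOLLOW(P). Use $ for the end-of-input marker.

FIRST(F): from F::=false print we get {false}; from F::=print K end we get {print}. So FIRST(F) = {false, print}.
FIRST(S): from S::=N print we get {print}. So FIRST(S) = {print}.
FIRST(N): from N::=S P end we get {print}; from N::=epsilon we get {epsilon}. So FIRST(N) = {epsilon, print}.
FIRST(P): from P::=false F we get {false}; from P::=N P S we get {false, print}; from P::=epsilon we get {epsilon}. So FIRST(P) = {epsilon, false, print}.
FIRST(K): from K::=print we get {print}; from K::=epsilon we get {epsilon}; from K::=P K end we get {end, false, print}. So FIRST(K) = {epsilon, end, false, print}.
FOLLOW(S) includes $ since S is the start symbol.
FOLLOW(K): in K::=P K end, K is followed by end with FIRST {end}; in F::=print K end, K is followed by end with FIRST {end}. Thus FOLLOW(K) = {end}.
FOLLOW(P): in K::=P K end, P is followed by K end with FIRST {end, false, print}; in P::=N P S, P is followed by S with FIRST {print}; in N::=S P end, P is followed by end with FIRST {end}. Thus FOLLOW(P) = {end, false, print}.
FOLLOW(S): in P::=N P S, the suffix after S is empty, so FOLLOW(S) ⊇ FOLLOW(P) = {end, false, print}; in N::=S P end, S is followed by P end with FIRST {end, false, print}. Thus FOLLOW(S) = {$, end, false, print}.
FOLLOW(N): in S::=N print, N is followed by print with FIRST {print}; in P::=N P S, N is followed by P S with FIRST {false, print}. Thus FOLLOW(N) = {false, print}.
FOLLOW(F): in P::=false F, the suffix after F is empty, so FOLLOW(F) ⊇ FOLLOW(P) = {end, false, print}. Thus FOLLOW(F) = {end, false, print}.

{end, false, print}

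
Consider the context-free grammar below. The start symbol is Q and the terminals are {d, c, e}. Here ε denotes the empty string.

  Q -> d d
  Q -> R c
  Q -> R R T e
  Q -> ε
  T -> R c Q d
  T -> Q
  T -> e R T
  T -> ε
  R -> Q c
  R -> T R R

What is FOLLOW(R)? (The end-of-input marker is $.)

{c, d, e}

FIRST(Q) = {ε, c, d, e}  (via R c, R R T e)
FIRST(T) = {ε, c, d, e}  (via R c Q d, Q)
FIRST(R) = {c, d, e}  (via Q c, T R R)
FOLLOW(Q) includes $ since Q is the start symbol.
FOLLOW(T): in Q->R R T e, T is followed by e with FIRST {e}; in T->e R T, the suffix after T is empty (adds nothing new); in R->T R R, T is followed by R R with FIRST {c, d, e}. Thus FOLLOW(T) = {c, d, e}.
FOLLOW(Q): in T->R c Q d, Q is followed by d with FIRST {d}; in T->Q, the suffix after Q is empty, so FOLLOW(Q) ⊇ FOLLOW(T) = {c, d, e}; in R->Q c, Q is followed by c with FIRST {c}. Thus FOLLOW(Q) = {$, c, d, e}.
FOLLOW(R): in Q->R c, R is followed by c with FIRST {c}; in Q->R R T e (occurrence 1), R is followed by R T e with FIRST {c, d, e}; in Q->R R T e (occurrence 2), R is followed by T e with FIRST {c, d, e}; in T->R c Q d, R is followed by c Q d with FIRST {c}; in T->e R T, R is followed by T with FIRST {ε, c, d, e}; in T->e R T, the suffix after R is nullable, so FOLLOW(R) ⊇ FOLLOW(T) = {c, d, e}; in R->T R R (occurrence 1), R is followed by R with FIRST {c, d, e}; in R->T R R (occurrence 2), the suffix after R is empty (adds nothing new). Thus FOLLOW(R) = {c, d, e}.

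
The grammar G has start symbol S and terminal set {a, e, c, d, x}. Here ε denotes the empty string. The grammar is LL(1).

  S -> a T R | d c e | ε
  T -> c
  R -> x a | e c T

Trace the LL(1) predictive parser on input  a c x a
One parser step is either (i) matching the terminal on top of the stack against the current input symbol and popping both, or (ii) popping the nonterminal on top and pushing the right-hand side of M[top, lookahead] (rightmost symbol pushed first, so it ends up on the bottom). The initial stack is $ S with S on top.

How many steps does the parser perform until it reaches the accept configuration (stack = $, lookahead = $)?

7

     Stack    Input      Action
  1  $ S      a c x a $  expand S -> a T R
  2  $ R T a  a c x a $  match a
  3  $ R T    c x a $    expand T -> c
  4  $ R c    c x a $    match c
  5  $ R      x a $      expand R -> x a
  6  $ a x    x a $      match x
  7  $ a      a $        match a
Accept reached after 7 steps.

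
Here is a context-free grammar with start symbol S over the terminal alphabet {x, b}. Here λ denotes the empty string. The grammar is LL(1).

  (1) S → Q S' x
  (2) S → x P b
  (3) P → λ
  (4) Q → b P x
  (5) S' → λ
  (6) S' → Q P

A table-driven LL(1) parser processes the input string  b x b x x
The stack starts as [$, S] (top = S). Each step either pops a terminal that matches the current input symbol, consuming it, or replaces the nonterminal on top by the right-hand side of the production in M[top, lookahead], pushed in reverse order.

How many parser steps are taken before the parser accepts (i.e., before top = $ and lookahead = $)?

12

step 1: stack=$ S  input=b x b x x $  — expand S → Q S' x
step 2: stack=$ x S' Q  input=b x b x x $  — expand Q → b P x
step 3: stack=$ x S' x P b  input=b x b x x $  — match b
step 4: stack=$ x S' x P  input=x b x x $  — expand P → λ
step 5: stack=$ x S' x  input=x b x x $  — match x
step 6: stack=$ x S'  input=b x x $  — expand S' → Q P
step 7: stack=$ x P Q  input=b x x $  — expand Q → b P x
step 8: stack=$ x P x P b  input=b x x $  — match b
step 9: stack=$ x P x P  input=x x $  — expand P → λ
step 10: stack=$ x P x  input=x x $  — match x
step 11: stack=$ x P  input=x $  — expand P → λ
step 12: stack=$ x  input=x $  — match x
Accept reached after 12 steps.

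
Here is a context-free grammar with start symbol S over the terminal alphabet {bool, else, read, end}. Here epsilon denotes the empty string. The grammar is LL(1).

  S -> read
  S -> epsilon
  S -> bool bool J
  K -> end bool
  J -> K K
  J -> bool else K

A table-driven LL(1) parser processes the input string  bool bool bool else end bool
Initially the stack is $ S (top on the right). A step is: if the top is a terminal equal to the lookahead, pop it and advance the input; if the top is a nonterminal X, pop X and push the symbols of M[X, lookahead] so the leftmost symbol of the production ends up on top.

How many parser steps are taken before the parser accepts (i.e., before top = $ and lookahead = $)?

     Stack          Input                           Action
  1  $ S            bool bool bool else end bool $  expand S -> bool bool J
  2  $ J bool bool  bool bool bool else end bool $  match bool
  3  $ J bool       bool bool else end bool $       match bool
  4  $ J            bool else end bool $            expand J -> bool else K
  5  $ K else bool  bool else end bool $            match bool
  6  $ K else       else end bool $                 match else
  7  $ K            end bool $                      expand K -> end bool
  8  $ bool end     end bool $                      match end
  9  $ bool         bool $                          match bool
Accept reached after 9 steps.

9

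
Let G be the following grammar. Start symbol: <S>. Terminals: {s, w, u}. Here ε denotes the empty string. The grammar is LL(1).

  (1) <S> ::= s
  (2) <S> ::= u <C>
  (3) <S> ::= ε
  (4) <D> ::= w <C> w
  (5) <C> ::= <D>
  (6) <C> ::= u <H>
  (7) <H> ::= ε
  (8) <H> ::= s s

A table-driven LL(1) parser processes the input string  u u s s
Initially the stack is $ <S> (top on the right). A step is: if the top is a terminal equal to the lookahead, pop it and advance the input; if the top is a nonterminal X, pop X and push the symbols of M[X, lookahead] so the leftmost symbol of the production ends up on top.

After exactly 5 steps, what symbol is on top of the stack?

s

     Stack    Input      Action
  1  $ <S>    u u s s $  expand <S> ::= u <C>
  2  $ <C> u  u u s s $  match u
  3  $ <C>    u s s $    expand <C> ::= u <H>
  4  $ <H> u  u s s $    match u
  5  $ <H>    s s $      expand <H> ::= s s
Stack after step 5: $ s s (top = s).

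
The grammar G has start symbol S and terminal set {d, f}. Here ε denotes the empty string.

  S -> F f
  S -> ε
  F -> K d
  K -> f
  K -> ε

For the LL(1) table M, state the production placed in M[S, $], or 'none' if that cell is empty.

FIRST(K): from K->f we get {f}; from K->ε we get {ε}. So FIRST(K) = {ε, f}.
FIRST(F): from F->K d we get {d, f}. So FIRST(F) = {d, f}.
FIRST(S): from S->F f we get {d, f}; from S->ε we get {ε}. So FIRST(S) = {ε, d, f}.
FOLLOW(S) includes $ since S is the start symbol.
FOLLOW(S): S appears on no right-hand side. Thus FOLLOW(S) = {$}.
For S -> F f: FIRST(F f) = {d, f}, so it goes in M[S, t] for t ∈ {d, f}.
For S -> ε: FIRST(ε) = {ε}, so it goes in M[S, t] for t ∈ {}; since ε ∈ FIRST, also for every t ∈ FOLLOW(S) = {$}.

S -> ε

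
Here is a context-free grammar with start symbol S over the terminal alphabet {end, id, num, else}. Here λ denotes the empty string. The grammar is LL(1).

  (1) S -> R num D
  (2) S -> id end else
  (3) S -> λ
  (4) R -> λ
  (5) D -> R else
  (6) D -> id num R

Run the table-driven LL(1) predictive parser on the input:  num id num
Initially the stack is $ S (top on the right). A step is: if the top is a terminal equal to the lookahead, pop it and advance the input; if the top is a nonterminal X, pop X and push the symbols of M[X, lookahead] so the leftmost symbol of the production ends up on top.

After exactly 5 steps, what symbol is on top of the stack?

num

step 1: stack=$ S  input=num id num $  — expand S -> R num D
step 2: stack=$ D num R  input=num id num $  — expand R -> λ
step 3: stack=$ D num  input=num id num $  — match num
step 4: stack=$ D  input=id num $  — expand D -> id num R
step 5: stack=$ R num id  input=id num $  — match id
Stack after step 5: $ R num (top = num).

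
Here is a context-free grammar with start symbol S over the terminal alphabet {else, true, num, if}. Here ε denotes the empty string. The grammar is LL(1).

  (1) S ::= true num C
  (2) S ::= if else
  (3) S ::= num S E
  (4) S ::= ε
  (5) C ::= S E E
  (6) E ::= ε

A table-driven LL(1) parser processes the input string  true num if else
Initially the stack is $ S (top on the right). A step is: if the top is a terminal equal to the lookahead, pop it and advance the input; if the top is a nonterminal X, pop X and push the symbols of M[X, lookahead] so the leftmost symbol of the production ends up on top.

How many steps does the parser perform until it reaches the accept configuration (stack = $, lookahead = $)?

9

step 1: stack=$ S  input=true num if else $  — expand S ::= true num C
step 2: stack=$ C num true  input=true num if else $  — match true
step 3: stack=$ C num  input=num if else $  — match num
step 4: stack=$ C  input=if else $  — expand C ::= S E E
step 5: stack=$ E E S  input=if else $  — expand S ::= if else
step 6: stack=$ E E else if  input=if else $  — match if
step 7: stack=$ E E else  input=else $  — match else
step 8: stack=$ E E  input=$  — expand E ::= ε
step 9: stack=$ E  input=$  — expand E ::= ε
Accept reached after 9 steps.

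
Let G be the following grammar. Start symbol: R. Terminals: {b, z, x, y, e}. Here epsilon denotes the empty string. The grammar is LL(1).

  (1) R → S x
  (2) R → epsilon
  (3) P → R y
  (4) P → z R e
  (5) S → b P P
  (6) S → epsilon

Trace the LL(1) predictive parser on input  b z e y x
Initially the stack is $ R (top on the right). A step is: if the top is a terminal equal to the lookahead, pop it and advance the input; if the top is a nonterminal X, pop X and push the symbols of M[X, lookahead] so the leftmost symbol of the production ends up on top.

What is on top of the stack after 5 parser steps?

R

step 1: stack=$ R  input=b z e y x $  — expand R → S x
step 2: stack=$ x S  input=b z e y x $  — expand S → b P P
step 3: stack=$ x P P b  input=b z e y x $  — match b
step 4: stack=$ x P P  input=z e y x $  — expand P → z R e
step 5: stack=$ x P e R z  input=z e y x $  — match z
Stack after step 5: $ x P e R (top = R).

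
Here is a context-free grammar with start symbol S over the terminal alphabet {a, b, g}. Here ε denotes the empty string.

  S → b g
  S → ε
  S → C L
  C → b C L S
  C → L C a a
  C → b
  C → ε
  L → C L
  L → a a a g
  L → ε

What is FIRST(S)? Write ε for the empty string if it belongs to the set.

FIRST(S): from S→b g we get {b}; from S→ε we get {ε}; from S→C L we get {ε, a, b}. So FIRST(S) = {ε, a, b}.
FIRST(C): from C→b C L S we get {b}; from C→L C a a we get {a, b}; from C→b we get {b}; from C→ε we get {ε}. So FIRST(C) = {ε, a, b}.
FIRST(L): from L→C L we get {ε, a, b}; from L→a a a g we get {a}; from L→ε we get {ε}. So FIRST(L) = {ε, a, b}.

{ε, a, b}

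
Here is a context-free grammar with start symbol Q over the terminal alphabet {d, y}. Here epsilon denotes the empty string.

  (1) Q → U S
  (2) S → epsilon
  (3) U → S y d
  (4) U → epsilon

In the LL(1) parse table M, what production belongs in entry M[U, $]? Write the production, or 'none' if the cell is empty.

U → epsilon

FIRST(S) = {epsilon}
FIRST(U) = {epsilon, y}  (via S y d)
FIRST(Q) = {epsilon, y}  (via U S)
FOLLOW(Q) includes $ since Q is the start symbol.
FOLLOW(Q): Q appears on no right-hand side. Thus FOLLOW(Q) = {$}.
FOLLOW(U): in Q→U S, U is followed by S with FIRST {epsilon}; in Q→U S, the suffix after U is nullable, so FOLLOW(U) ⊇ FOLLOW(Q) = {$}. Thus FOLLOW(U) = {$}.
For U → S y d: FIRST(S y d) = {y}, so it goes in M[U, t] for t ∈ {y}.
For U → epsilon: FIRST(epsilon) = {epsilon}, so it goes in M[U, t] for t ∈ {}; since epsilon ∈ FIRST, also for every t ∈ FOLLOW(U) = {$}.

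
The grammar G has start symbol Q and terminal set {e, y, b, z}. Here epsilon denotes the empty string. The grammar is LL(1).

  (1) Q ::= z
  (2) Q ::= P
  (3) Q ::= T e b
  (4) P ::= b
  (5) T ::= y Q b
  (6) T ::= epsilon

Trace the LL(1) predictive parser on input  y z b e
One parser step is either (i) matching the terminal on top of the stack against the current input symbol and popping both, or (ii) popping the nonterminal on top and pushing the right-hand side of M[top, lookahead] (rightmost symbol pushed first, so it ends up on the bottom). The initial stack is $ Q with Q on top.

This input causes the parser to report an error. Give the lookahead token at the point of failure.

$

step 1: stack=$ Q  input=y z b e $  — expand Q ::= T e b
step 2: stack=$ b e T  input=y z b e $  — expand T ::= y Q b
step 3: stack=$ b e b Q y  input=y z b e $  — match y
step 4: stack=$ b e b Q  input=z b e $  — expand Q ::= z
step 5: stack=$ b e b z  input=z b e $  — match z
step 6: stack=$ b e b  input=b e $  — match b
step 7: stack=$ b e  input=e $  — match e
step 8: stack=$ b  input=$  — error: top is terminal b but lookahead is $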